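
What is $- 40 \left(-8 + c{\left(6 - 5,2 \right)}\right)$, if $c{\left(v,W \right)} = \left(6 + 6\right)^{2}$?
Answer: $-5440$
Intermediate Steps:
$c{\left(v,W \right)} = 144$ ($c{\left(v,W \right)} = 12^{2} = 144$)
$- 40 \left(-8 + c{\left(6 - 5,2 \right)}\right) = - 40 \left(-8 + 144\right) = \left(-40\right) 136 = -5440$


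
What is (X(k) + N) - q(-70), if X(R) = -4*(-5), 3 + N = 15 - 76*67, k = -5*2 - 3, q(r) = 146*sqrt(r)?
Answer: -5060 - 146*I*sqrt(70) ≈ -5060.0 - 1221.5*I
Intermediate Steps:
k = -13 (k = -10 - 3 = -13)
N = -5080 (N = -3 + (15 - 76*67) = -3 + (15 - 5092) = -3 - 5077 = -5080)
X(R) = 20
(X(k) + N) - q(-70) = (20 - 5080) - 146*sqrt(-70) = -5060 - 146*I*sqrt(70)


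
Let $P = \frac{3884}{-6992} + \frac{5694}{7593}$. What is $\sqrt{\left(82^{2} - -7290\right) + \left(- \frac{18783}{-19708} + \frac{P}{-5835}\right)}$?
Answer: $\frac{\sqrt{6298006986879487614509537924590}}{21198529983410} \approx 118.38$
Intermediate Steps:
$P = \frac{860103}{4424188}$ ($P = 3884 \left(- \frac{1}{6992}\right) + 5694 \cdot \frac{1}{7593} = - \frac{971}{1748} + \frac{1898}{2531} = \frac{860103}{4424188} \approx 0.19441$)
$\sqrt{\left(82^{2} - -7290\right) + \left(- \frac{18783}{-19708} + \frac{P}{-5835}\right)} = \sqrt{\left(82^{2} - -7290\right) + \left(- \frac{18783}{-19708} + \frac{860103}{4424188 \left(-5835\right)}\right)} = \sqrt{\left(6724 + 7290\right) + \left(\left(-18783\right) \left(- \frac{1}{19708}\right) + \frac{860103}{4424188} \left(- \frac{1}{5835}\right)\right)} = \sqrt{14014 + \left(\frac{18783}{19708} - \frac{286701}{8605045660}\right)} = \sqrt{14014 + \frac{20202865291059}{21198529983410}} = \sqrt{\frac{297096402052798799}{21198529983410}} = \frac{\sqrt{6298006986879487614509537924590}}{21198529983410}$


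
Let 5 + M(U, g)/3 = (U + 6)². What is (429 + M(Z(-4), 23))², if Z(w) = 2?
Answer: 367236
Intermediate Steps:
M(U, g) = -15 + 3*(6 + U)² (M(U, g) = -15 + 3*(U + 6)² = -15 + 3*(6 + U)²)
(429 + M(Z(-4), 23))² = (429 + (-15 + 3*(6 + 2)²))² = (429 + (-15 + 3*8²))² = (429 + (-15 + 3*64))² = (429 + (-15 + 192))² = (429 + 177)² = 606² = 367236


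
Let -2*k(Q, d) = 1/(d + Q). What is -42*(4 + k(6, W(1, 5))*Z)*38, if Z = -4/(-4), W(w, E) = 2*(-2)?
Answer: -5985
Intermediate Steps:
W(w, E) = -4
k(Q, d) = -1/(2*(Q + d)) (k(Q, d) = -1/(2*(d + Q)) = -1/(2*(Q + d)))
Z = 1 (Z = -4*(-¼) = 1)
-42*(4 + k(6, W(1, 5))*Z)*38 = -42*(4 - 1/(2*6 + 2*(-4))*1)*38 = -42*(4 - 1/(12 - 8)*1)*38 = -42*(4 - 1/4*1)*38 = -42*(4 - 1*¼*1)*38 = -42*(4 - ¼*1)*38 = -42*(4 - ¼)*38 = -42*15/4*38 = -315/2*38 = -5985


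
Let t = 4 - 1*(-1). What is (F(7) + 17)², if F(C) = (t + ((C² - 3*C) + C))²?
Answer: 2614689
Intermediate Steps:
t = 5 (t = 4 + 1 = 5)
F(C) = (5 + C² - 2*C)² (F(C) = (5 + ((C² - 3*C) + C))² = (5 + (C² - 2*C))² = (5 + C² - 2*C)²)
(F(7) + 17)² = ((5 + 7² - 2*7)² + 17)² = ((5 + 49 - 14)² + 17)² = (40² + 17)² = (1600 + 17)² = 1617² = 2614689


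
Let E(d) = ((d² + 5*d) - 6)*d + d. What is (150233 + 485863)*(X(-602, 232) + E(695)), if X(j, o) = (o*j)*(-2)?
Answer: 215250658269888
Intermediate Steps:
X(j, o) = -2*j*o (X(j, o) = (j*o)*(-2) = -2*j*o)
E(d) = d + d*(-6 + d² + 5*d) (E(d) = (-6 + d² + 5*d)*d + d = d*(-6 + d² + 5*d) + d = d + d*(-6 + d² + 5*d))
(150233 + 485863)*(X(-602, 232) + E(695)) = (150233 + 485863)*(-2*(-602)*232 + 695*(-5 + 695² + 5*695)) = 636096*(279328 + 695*(-5 + 483025 + 3475)) = 636096*(279328 + 695*486495) = 636096*(279328 + 338114025) = 636096*338393353 = 215250658269888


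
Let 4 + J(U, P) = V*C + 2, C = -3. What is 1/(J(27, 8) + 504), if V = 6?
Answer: 1/484 ≈ 0.0020661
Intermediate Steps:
J(U, P) = -20 (J(U, P) = -4 + (6*(-3) + 2) = -4 + (-18 + 2) = -4 - 16 = -20)
1/(J(27, 8) + 504) = 1/(-20 + 504) = 1/484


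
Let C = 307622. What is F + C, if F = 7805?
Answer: 315427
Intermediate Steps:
F + C = 7805 + 307622 = 315427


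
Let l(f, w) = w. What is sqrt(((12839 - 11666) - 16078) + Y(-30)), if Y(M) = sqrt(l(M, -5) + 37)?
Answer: sqrt(-14905 + 4*sqrt(2)) ≈ 122.06*I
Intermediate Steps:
Y(M) = 4*sqrt(2) (Y(M) = sqrt(-5 + 37) = sqrt(32) = 4*sqrt(2))
sqrt(((12839 - 11666) - 16078) + Y(-30)) = sqrt(((12839 - 11666) - 16078) + 4*sqrt(2)) = sqrt((1173 - 16078) + 4*sqrt(2)) = sqrt(-14905 + 4*sqrt(2))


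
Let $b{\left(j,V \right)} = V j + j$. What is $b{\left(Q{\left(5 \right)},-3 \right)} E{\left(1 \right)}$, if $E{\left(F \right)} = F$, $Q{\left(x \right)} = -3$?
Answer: $6$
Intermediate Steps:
$b{\left(j,V \right)} = j + V j$
$b{\left(Q{\left(5 \right)},-3 \right)} E{\left(1 \right)} = - 3 \left(1 - 3\right) 1 = \left(-3\right) \left(-2\right) 1 = 6 \cdot 1 = 6$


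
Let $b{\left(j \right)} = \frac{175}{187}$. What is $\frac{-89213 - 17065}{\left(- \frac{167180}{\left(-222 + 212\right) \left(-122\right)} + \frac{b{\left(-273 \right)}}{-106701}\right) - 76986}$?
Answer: $\frac{9239644642239}{6704956969115} \approx 1.378$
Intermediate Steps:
$b{\left(j \right)} = \frac{175}{187}$ ($b{\left(j \right)} = 175 \cdot \frac{1}{187} = \frac{175}{187}$)
$\frac{-89213 - 17065}{\left(- \frac{167180}{\left(-222 + 212\right) \left(-122\right)} + \frac{b{\left(-273 \right)}}{-106701}\right) - 76986} = \frac{-89213 - 17065}{\left(- \frac{167180}{\left(-222 + 212\right) \left(-122\right)} + \frac{175}{187 \left(-106701\right)}\right) - 76986} = - \frac{106278}{\left(- \frac{167180}{\left(-10\right) \left(-122\right)} + \frac{175}{187} \left(- \frac{1}{106701}\right)\right) - 76986} = - \frac{106278}{\left(- \frac{167180}{1220} - \frac{25}{2850441}\right) - 76986} = - \frac{106278}{\left(\left(-167180\right) \frac{1}{1220} - \frac{25}{2850441}\right) - 76986} = - \frac{106278}{\left(- \frac{8359}{61} - \frac{25}{2850441}\right) - 76986} = - \frac{106278}{- \frac{23826837844}{173876901} - 76986} = - \frac{106278}{- \frac{13409913938230}{173876901}} = \left(-106278\right) \left(- \frac{173876901}{13409913938230}\right) = \frac{9239644642239}{6704956969115}$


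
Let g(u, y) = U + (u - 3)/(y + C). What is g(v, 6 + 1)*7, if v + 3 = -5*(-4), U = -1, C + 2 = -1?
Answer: 35/2 ≈ 17.500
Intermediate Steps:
C = -3 (C = -2 - 1 = -3)
v = 17 (v = -3 - 5*(-4) = -3 + 20 = 17)
g(u, y) = -1 + (-3 + u)/(-3 + y) (g(u, y) = -1 + (u - 3)/(y - 3) = -1 + (-3 + u)/(-3 + y))
g(v, 6 + 1)*7 = ((17 - (6 + 1))/(-3 + (6 + 1)))*7 = ((17 - 1*7)/(-3 + 7))*7 = ((17 - 7)/4)*7 = ((¼)*10)*7 = (5/2)*7 = 35/2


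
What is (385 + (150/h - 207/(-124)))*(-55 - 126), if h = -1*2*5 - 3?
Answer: -109452691/1612 ≈ -67899.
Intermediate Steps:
h = -13 (h = -2*5 - 3 = -10 - 3 = -13)
(385 + (150/h - 207/(-124)))*(-55 - 126) = (385 + (150/(-13) - 207/(-124)))*(-55 - 126) = (385 + (150*(-1/13) - 207*(-1/124)))*(-181) = (385 + (-150/13 + 207/124))*(-181) = (385 - 15909/1612)*(-181) = (604711/1612)*(-181) = -109452691/1612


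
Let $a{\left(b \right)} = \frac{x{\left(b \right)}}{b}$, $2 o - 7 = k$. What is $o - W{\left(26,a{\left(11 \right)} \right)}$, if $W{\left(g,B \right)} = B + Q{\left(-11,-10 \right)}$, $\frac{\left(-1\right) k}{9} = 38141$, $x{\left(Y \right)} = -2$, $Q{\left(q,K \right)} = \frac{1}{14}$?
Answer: $- \frac{26431157}{154} \approx -1.7163 \cdot 10^{5}$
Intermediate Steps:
$Q{\left(q,K \right)} = \frac{1}{14}$
$k = -343269$ ($k = \left(-9\right) 38141 = -343269$)
$o = -171631$ ($o = \frac{7}{2} + \frac{1}{2} \left(-343269\right) = \frac{7}{2} - \frac{343269}{2} = -171631$)
$a{\left(b \right)} = - \frac{2}{b}$
$W{\left(g,B \right)} = \frac{1}{14} + B$ ($W{\left(g,B \right)} = B + \frac{1}{14} = \frac{1}{14} + B$)
$o - W{\left(26,a{\left(11 \right)} \right)} = -171631 - \left(\frac{1}{14} - \frac{2}{11}\right) = -171631 - - \frac{17}{154} = -171631 + \frac{17}{154} = - \frac{26431157}{154}$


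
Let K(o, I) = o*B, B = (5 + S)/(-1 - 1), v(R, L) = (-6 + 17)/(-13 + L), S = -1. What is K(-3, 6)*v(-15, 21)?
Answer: 33/4 ≈ 8.2500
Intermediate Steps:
v(R, L) = 11/(-13 + L)
B = -2 (B = (5 - 1)/(-1 - 1) = 4/(-2) = 4*(-1/2) = -2)
K(o, I) = -2*o (K(o, I) = o*(-2) = -2*o)
K(-3, 6)*v(-15, 21) = (-2*(-3))*(11/(-13 + 21)) = 6*(11/8) = 33/4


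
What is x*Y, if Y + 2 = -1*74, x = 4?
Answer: -304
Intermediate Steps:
Y = -76 (Y = -2 - 1*74 = -2 - 74 = -76)
x*Y = 4*(-76) = -304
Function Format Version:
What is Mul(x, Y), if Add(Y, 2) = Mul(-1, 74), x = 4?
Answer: -304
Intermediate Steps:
Y = -76 (Y = Add(-2, Mul(-1, 74)) = Add(-2, -74) = -76)
Mul(x, Y) = Mul(4, -76) = -304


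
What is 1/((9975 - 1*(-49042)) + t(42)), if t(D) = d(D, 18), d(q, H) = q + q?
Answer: 1/59101 ≈ 1.6920e-5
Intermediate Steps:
d(q, H) = 2*q
t(D) = 2*D
1/((9975 - 1*(-49042)) + t(42)) = 1/((9975 - 1*(-49042)) + 2*42) = 1/((9975 + 49042) + 84) = 1/(59017 + 84) = 1/59101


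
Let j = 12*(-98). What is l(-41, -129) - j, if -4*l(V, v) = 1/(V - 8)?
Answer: 230497/196 ≈ 1176.0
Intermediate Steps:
l(V, v) = -1/(4*(-8 + V)) (l(V, v) = -1/(4*(V - 8)) = -1/(4*(-8 + V)))
j = -1176
l(-41, -129) - j = -1/(-32 + 4*(-41)) - 1*(-1176) = -1/(-32 - 164) + 1176 = -1/(-196) + 1176 = -1*(-1/196) + 1176 = 1/196 + 1176 = 230497/196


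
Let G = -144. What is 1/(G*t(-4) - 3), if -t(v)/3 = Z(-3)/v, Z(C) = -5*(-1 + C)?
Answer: -1/2163 ≈ -0.00046232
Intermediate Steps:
Z(C) = 5 - 5*C (Z(C) = -(-5 + 5*C) = 5 - 5*C)
t(v) = -60/v (t(v) = -3*(5 - 5*(-3))/v = -3*(5 + 15)/v = -60/v)
1/(G*t(-4) - 3) = 1/(-(-8640)/(-4) - 3) = 1/(-(-8640)*(-1)/4 - 3) = 1/(-144*15 - 3) = 1/(-2160 - 3) = 1/(-2163) = -1/2163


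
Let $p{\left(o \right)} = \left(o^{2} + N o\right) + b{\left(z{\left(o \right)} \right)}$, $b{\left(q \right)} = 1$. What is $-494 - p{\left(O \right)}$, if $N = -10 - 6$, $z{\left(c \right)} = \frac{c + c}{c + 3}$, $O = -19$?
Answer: $-1160$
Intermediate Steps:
$z{\left(c \right)} = \frac{2 c}{3 + c}$
$N = -16$ ($N = -10 - 6 = -16$)
$p{\left(o \right)} = 1 + o^{2} - 16 o$ ($p{\left(o \right)} = \left(o^{2} - 16 o\right) + 1 = 1 + o^{2} - 16 o$)
$-494 - p{\left(O \right)} = -494 - \left(1 + \left(-19\right)^{2} - -304\right) = -494 - \left(1 + 361 + 304\right) = -494 - 666 = -1160$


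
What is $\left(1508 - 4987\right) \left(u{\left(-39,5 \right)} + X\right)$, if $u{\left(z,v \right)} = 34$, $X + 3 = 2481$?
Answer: $-8739248$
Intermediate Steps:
$X = 2478$ ($X = -3 + 2481 = 2478$)
$\left(1508 - 4987\right) \left(u{\left(-39,5 \right)} + X\right) = \left(1508 - 4987\right) \left(34 + 2478\right) = \left(-3479\right) 2512 = -8739248$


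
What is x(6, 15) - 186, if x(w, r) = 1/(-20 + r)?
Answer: -931/5 ≈ -186.20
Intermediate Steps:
x(6, 15) - 186 = 1/(-20 + 15) - 186 = 1/(-5) - 186 = -⅕ - 186 = -931/5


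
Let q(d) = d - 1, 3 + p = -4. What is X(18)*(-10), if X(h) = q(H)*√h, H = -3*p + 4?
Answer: -720*√2 ≈ -1018.2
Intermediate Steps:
p = -7 (p = -3 - 4 = -7)
H = 25 (H = -3*(-7) + 4 = 21 + 4 = 25)
q(d) = -1 + d
X(h) = 24*√h (X(h) = (-1 + 25)*√h = 24*√h)
X(18)*(-10) = (24*√18)*(-10) = (24*(3*√2))*(-10) = (72*√2)*(-10) = -720*√2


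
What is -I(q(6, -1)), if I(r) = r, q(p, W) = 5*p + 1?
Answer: -31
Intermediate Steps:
q(p, W) = 1 + 5*p
-I(q(6, -1)) = -(1 + 5*6) = -(1 + 30) = -1*31 = -31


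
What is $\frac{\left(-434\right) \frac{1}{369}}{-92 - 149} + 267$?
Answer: $\frac{23744477}{88929} \approx 267.0$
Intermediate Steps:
$\frac{\left(-434\right) \frac{1}{369}}{-92 - 149} + 267 = \frac{\left(-434\right) \frac{1}{369}}{-241} + 267 = \left(- \frac{434}{369}\right) \left(- \frac{1}{241}\right) + 267 = \frac{434}{88929} + 267 = \frac{23744477}{88929}$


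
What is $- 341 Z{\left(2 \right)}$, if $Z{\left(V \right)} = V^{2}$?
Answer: $-1364$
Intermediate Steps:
$- 341 Z{\left(2 \right)} = - 341 \cdot 2^{2} = \left(-341\right) 4 = -1364$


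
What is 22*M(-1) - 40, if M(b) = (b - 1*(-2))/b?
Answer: -62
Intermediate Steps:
M(b) = (2 + b)/b (M(b) = (b + 2)/b = (2 + b)/b)
22*M(-1) - 40 = 22*((2 - 1)/(-1)) - 40 = 22*(-1*1) - 40 = 22*(-1) - 40 = -22 - 40 = -62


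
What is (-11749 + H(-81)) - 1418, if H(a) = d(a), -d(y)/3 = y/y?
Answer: -13170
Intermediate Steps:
d(y) = -3 (d(y) = -3*y/y = -3*1 = -3)
H(a) = -3
(-11749 + H(-81)) - 1418 = (-11749 - 3) - 1418 = -11752 - 1418 = -13170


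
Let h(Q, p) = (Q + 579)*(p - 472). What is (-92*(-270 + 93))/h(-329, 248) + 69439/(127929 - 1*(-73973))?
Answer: 75101479/1413314000 ≈ 0.053139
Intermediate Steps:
h(Q, p) = (-472 + p)*(579 + Q) (h(Q, p) = (579 + Q)*(-472 + p) = (-472 + p)*(579 + Q))
(-92*(-270 + 93))/h(-329, 248) + 69439/(127929 - 1*(-73973)) = (-92*(-270 + 93))/(-273288 - 472*(-329) + 579*248 - 329*248) + 69439/(127929 - 1*(-73973)) = (-92*(-177))/(-273288 + 155288 + 143592 - 81592) + 69439/(127929 + 73973) = 16284/(-56000) + 69439/201902 = 16284*(-1/56000) + 69439*(1/201902) = -4071/14000 + 69439/201902 = 75101479/1413314000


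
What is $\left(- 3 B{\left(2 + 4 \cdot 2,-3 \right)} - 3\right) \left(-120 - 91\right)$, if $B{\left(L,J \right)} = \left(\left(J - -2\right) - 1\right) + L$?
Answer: $5697$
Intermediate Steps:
$B{\left(L,J \right)} = 1 + J + L$ ($B{\left(L,J \right)} = \left(\left(J + 2\right) - 1\right) + L = \left(\left(2 + J\right) - 1\right) + L = \left(1 + J\right) + L = 1 + J + L$)
$\left(- 3 B{\left(2 + 4 \cdot 2,-3 \right)} - 3\right) \left(-120 - 91\right) = \left(- 3 \left(1 - 3 + \left(2 + 4 \cdot 2\right)\right) - 3\right) \left(-120 - 91\right) = \left(- 3 \left(1 - 3 + \left(2 + 8\right)\right) - 3\right) \left(-211\right) = \left(- 3 \left(1 - 3 + 10\right) - 3\right) \left(-211\right) = \left(\left(-3\right) 8 - 3\right) \left(-211\right) = \left(-24 - 3\right) \left(-211\right) = \left(-27\right) \left(-211\right) = 5697$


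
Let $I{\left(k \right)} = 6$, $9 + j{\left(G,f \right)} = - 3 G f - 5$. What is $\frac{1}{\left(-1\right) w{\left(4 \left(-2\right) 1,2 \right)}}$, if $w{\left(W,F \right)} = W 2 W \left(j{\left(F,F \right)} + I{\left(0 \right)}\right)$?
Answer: $\frac{1}{2560} \approx 0.00039063$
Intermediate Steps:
$j{\left(G,f \right)} = -14 - 3 G f$ ($j{\left(G,f \right)} = -9 + \left(- 3 G f - 5\right) = -9 - \left(5 + 3 G f\right) = -14 - 3 G f$)
$w{\left(W,F \right)} = 2 W^{2} \left(-8 - 3 F^{2}\right)$ ($w{\left(W,F \right)} = W 2 W \left(\left(-14 - 3 F F\right) + 6\right) = 2 W W \left(\left(-14 - 3 F^{2}\right) + 6\right) = 2 W^{2} \left(-8 - 3 F^{2}\right)$)
$\frac{1}{\left(-1\right) w{\left(4 \left(-2\right) 1,2 \right)}} = \frac{1}{\left(-1\right) \left(4 \left(-2\right) 1\right)^{2} \left(-16 - 6 \cdot 2^{2}\right)} = \frac{1}{\left(-1\right) \left(\left(-8\right) 1\right)^{2} \left(-16 - 24\right)} = \frac{1}{\left(-1\right) \left(-8\right)^{2} \left(-16 - 24\right)} = \frac{1}{\left(-1\right) 64 \left(-40\right)} = \frac{1}{\left(-1\right) \left(-2560\right)} = \frac{1}{2560}$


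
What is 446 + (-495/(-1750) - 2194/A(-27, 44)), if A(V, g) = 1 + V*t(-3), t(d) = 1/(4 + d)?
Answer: 2414537/4550 ≈ 530.67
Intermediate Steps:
A(V, g) = 1 + V (A(V, g) = 1 + V/(4 - 3) = 1 + V/1 = 1 + V*1 = 1 + V)
446 + (-495/(-1750) - 2194/A(-27, 44)) = 446 + (-495/(-1750) - 2194/(1 - 27)) = 446 + (-495*(-1/1750) - 2194/(-26)) = 446 + (99/350 - 2194*(-1/26)) = 446 + (99/350 + 1097/13) = 446 + 385237/4550 = 2414537/4550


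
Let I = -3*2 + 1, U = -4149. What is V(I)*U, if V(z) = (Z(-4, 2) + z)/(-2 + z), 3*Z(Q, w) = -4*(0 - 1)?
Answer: -15213/7 ≈ -2173.3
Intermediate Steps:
Z(Q, w) = 4/3 (Z(Q, w) = (-4*(0 - 1))/3 = (-4*(-1))/3 = (⅓)*4 = 4/3)
I = -5 (I = -6 + 1 = -5)
V(z) = (4/3 + z)/(-2 + z)
V(I)*U = ((4/3 - 5)/(-2 - 5))*(-4149) = (-11/3/(-7))*(-4149) = -⅐*(-11/3)*(-4149) = (11/21)*(-4149) = -15213/7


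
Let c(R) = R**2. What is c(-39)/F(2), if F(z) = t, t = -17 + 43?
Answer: 117/2 ≈ 58.500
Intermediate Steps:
t = 26
F(z) = 26
c(-39)/F(2) = (-39)**2/26 = 1521*(1/26) = 117/2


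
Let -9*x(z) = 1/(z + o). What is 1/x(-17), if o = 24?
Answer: -63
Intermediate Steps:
x(z) = -1/(9*(24 + z)) (x(z) = -1/(9*(z + 24)) = -1/(9*(24 + z)))
1/x(-17) = 1/(-1/(216 + 9*(-17))) = 1/(-1/(216 - 153)) = 1/(-1/63) = -63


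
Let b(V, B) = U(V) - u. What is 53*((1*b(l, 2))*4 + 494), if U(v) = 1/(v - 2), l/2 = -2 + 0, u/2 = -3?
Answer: 82256/3 ≈ 27419.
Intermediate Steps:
u = -6 (u = 2*(-3) = -6)
l = -4 (l = 2*(-2 + 0) = 2*(-2) = -4)
U(v) = 1/(-2 + v)
b(V, B) = 6 + 1/(-2 + V) (b(V, B) = 1/(-2 + V) - 1*(-6) = 1/(-2 + V) + 6 = 6 + 1/(-2 + V))
53*((1*b(l, 2))*4 + 494) = 53*((1*((-11 + 6*(-4))/(-2 - 4)))*4 + 494) = 53*((1*((-11 - 24)/(-6)))*4 + 494) = 53*((1*(-⅙*(-35)))*4 + 494) = 53*((1*(35/6))*4 + 494) = 53*((35/6)*4 + 494) = 53*(70/3 + 494) = 53*(1552/3) = 82256/3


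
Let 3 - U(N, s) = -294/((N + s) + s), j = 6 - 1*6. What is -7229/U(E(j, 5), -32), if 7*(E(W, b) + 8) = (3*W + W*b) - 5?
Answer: 3679561/531 ≈ 6929.5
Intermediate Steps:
j = 0 (j = 6 - 6 = 0)
E(W, b) = -61/7 + 3*W/7 + W*b/7 (E(W, b) = -8 + ((3*W + W*b) - 5)/7 = -8 + (-5 + 3*W + W*b)/7 = -8 + (-5/7 + 3*W/7 + W*b/7) = -61/7 + 3*W/7 + W*b/7)
U(N, s) = 3 + 294/(N + 2*s) (U(N, s) = 3 - (-294)/((N + s) + s) = 3 - (-294)/(N + 2*s) = 3 + 294/(N + 2*s))
-7229/U(E(j, 5), -32) = -7229*((-61/7 + (3/7)*0 + (⅐)*0*5) + 2*(-32))/(3*(98 + (-61/7 + (3/7)*0 + (⅐)*0*5) + 2*(-32))) = -7229*((-61/7 + 0 + 0) - 64)/(3*(98 + (-61/7 + 0 + 0) - 64)) = -7229*(-61/7 - 64)/(3*(98 - 61/7 - 64)) = -7229/(3*(177/7)/(-509/7)) = -7229/(3*(-7/509)*(177/7)) = -7229/(-531/509) = -7229*(-509/531) = 3679561/531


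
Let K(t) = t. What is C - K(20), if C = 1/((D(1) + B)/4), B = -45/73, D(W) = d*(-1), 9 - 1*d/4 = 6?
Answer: -18712/921 ≈ -20.317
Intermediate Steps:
d = 12 (d = 36 - 4*6 = 36 - 24 = 12)
D(W) = -12 (D(W) = 12*(-1) = -12)
B = -45/73 (B = -45*1/73 = -45/73 ≈ -0.61644)
C = -292/921 (C = 1/((-12 - 45/73)/4) = 1/(-921/73*¼) = 1/(-921/292) = -292/921 ≈ -0.31705)
C - K(20) = -292/921 - 1*20 = -292/921 - 20 = -18712/921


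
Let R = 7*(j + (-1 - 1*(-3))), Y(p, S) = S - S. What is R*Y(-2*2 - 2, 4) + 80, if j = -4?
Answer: 80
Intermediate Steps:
Y(p, S) = 0
R = -14 (R = 7*(-4 + (-1 - 1*(-3))) = 7*(-4 + (-1 + 3)) = 7*(-4 + 2) = 7*(-2) = -14)
R*Y(-2*2 - 2, 4) + 80 = -14*0 + 80 = 0 + 80 = 80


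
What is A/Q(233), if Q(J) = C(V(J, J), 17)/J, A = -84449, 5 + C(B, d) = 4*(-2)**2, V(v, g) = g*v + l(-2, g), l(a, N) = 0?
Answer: -19676617/11 ≈ -1.7888e+6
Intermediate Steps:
V(v, g) = g*v (V(v, g) = g*v + 0 = g*v)
C(B, d) = 11 (C(B, d) = -5 + 4*(-2)**2 = -5 + 4*4 = -5 + 16 = 11)
Q(J) = 11/J
A/Q(233) = -84449/(11/233) = -84449/(11*(1/233)) = -84449/11/233 = -84449*233/11 = -19676617/11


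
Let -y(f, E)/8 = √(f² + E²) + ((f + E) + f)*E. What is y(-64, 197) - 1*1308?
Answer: -110052 - 8*√42905 ≈ -1.1171e+5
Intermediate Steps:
y(f, E) = -8*√(E² + f²) - 8*E*(E + 2*f) (y(f, E) = -8*(√(f² + E²) + ((f + E) + f)*E) = -8*(√(E² + f²) + ((E + f) + f)*E) = -8*(√(E² + f²) + (E + 2*f)*E) = -8*(√(E² + f²) + E*(E + 2*f)) = -8*√(E² + f²) - 8*E*(E + 2*f))
y(-64, 197) - 1*1308 = (-8*197² - 8*√(197² + (-64)²) - 16*197*(-64)) - 1*1308 = (-8*38809 - 8*√(38809 + 4096) + 201728) - 1308 = (-310472 - 8*√42905 + 201728) - 1308 = (-108744 - 8*√42905) - 1308 = -110052 - 8*√42905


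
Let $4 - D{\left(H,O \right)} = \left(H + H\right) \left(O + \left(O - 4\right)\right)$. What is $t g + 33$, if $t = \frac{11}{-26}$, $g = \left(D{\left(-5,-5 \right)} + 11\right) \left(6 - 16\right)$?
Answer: $- \frac{6446}{13} \approx -495.85$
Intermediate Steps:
$D{\left(H,O \right)} = 4 - 2 H \left(-4 + 2 O\right)$ ($D{\left(H,O \right)} = 4 - \left(H + H\right) \left(O + \left(O - 4\right)\right) = 4 - 2 H \left(O + \left(-4 + O\right)\right) = 4 - 2 H \left(-4 + 2 O\right)$)
$g = 1250$ ($g = \left(\left(4 + 8 \left(-5\right) - \left(-20\right) \left(-5\right)\right) + 11\right) \left(6 - 16\right) = \left(\left(4 - 40 - 100\right) + 11\right) \left(-10\right) = \left(-136 + 11\right) \left(-10\right) = \left(-125\right) \left(-10\right) = 1250$)
$t = - \frac{11}{26}$ ($t = 11 \left(- \frac{1}{26}\right) = - \frac{11}{26} \approx -0.42308$)
$t g + 33 = \left(- \frac{11}{26}\right) 1250 + 33 = - \frac{6875}{13} + 33 = - \frac{6446}{13}$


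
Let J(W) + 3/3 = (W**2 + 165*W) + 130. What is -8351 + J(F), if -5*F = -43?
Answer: -168226/25 ≈ -6729.0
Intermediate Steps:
F = 43/5 (F = -1/5*(-43) = 43/5 ≈ 8.6000)
J(W) = 129 + W**2 + 165*W (J(W) = -1 + ((W**2 + 165*W) + 130) = -1 + (130 + W**2 + 165*W) = 129 + W**2 + 165*W)
-8351 + J(F) = -8351 + (129 + (43/5)**2 + 165*(43/5)) = -8351 + (129 + 1849/25 + 1419) = -8351 + 40549/25 = -168226/25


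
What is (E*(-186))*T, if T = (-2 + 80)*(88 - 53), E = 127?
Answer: -64488060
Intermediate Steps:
T = 2730 (T = 78*35 = 2730)
(E*(-186))*T = (127*(-186))*2730 = -23622*2730 = -64488060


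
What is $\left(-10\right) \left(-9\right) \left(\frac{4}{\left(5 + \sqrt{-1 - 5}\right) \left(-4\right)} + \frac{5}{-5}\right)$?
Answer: $\frac{90 \left(- \sqrt{6} + 6 i\right)}{\sqrt{6} - 5 i} \approx -104.52 + 7.1114 i$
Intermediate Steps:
$\left(-10\right) \left(-9\right) \left(\frac{4}{\left(5 + \sqrt{-1 - 5}\right) \left(-4\right)} + \frac{5}{-5}\right) = 90 \left(\frac{4}{\left(5 + \sqrt{-6}\right) \left(-4\right)} + 5 \left(- \frac{1}{5}\right)\right) = 90 \left(\frac{4}{\left(5 + i \sqrt{6}\right) \left(-4\right)} - 1\right) = 90 \left(\frac{4}{-20 - 4 i \sqrt{6}} - 1\right) = 90 \left(-1 + \frac{4}{-20 - 4 i \sqrt{6}}\right) = -90 + \frac{360}{-20 - 4 i \sqrt{6}}$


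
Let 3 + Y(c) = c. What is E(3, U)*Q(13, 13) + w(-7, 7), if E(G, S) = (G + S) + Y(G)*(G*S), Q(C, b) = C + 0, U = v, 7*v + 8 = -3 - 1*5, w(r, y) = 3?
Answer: 86/7 ≈ 12.286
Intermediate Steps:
Y(c) = -3 + c
v = -16/7 (v = -8/7 + (-3 - 1*5)/7 = -8/7 + (-3 - 5)/7 = -8/7 + (⅐)*(-8) = -8/7 - 8/7 = -16/7 ≈ -2.2857)
U = -16/7 ≈ -2.2857
Q(C, b) = C
E(G, S) = G + S + G*S*(-3 + G) (E(G, S) = (G + S) + (-3 + G)*(G*S) = (G + S) + G*S*(-3 + G) = G + S + G*S*(-3 + G))
E(3, U)*Q(13, 13) + w(-7, 7) = (3 - 16/7 + 3*(-16/7)*(-3 + 3))*13 + 3 = (3 - 16/7 + 3*(-16/7)*0)*13 + 3 = (3 - 16/7 + 0)*13 + 3 = (5/7)*13 + 3 = 65/7 + 3 = 86/7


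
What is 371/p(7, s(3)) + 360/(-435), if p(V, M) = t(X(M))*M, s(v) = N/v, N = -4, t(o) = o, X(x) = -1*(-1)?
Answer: -32373/116 ≈ -279.08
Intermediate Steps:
X(x) = 1
s(v) = -4/v
p(V, M) = M (p(V, M) = 1*M = M)
371/p(7, s(3)) + 360/(-435) = 371/((-4/3)) + 360/(-435) = 371/((-4*1/3)) + 360*(-1/435) = 371/(-4/3) - 24/29 = 371*(-3/4) - 24/29 = -1113/4 - 24/29 = -32373/116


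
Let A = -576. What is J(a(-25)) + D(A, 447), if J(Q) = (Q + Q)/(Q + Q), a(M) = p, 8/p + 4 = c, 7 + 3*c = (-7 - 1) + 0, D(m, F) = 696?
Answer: 697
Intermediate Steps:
c = -5 (c = -7/3 + ((-7 - 1) + 0)/3 = -7/3 + (-8 + 0)/3 = -7/3 + (1/3)*(-8) = -7/3 - 8/3 = -5)
p = -8/9 (p = 8/(-4 - 5) = 8/(-9) = 8*(-1/9) = -8/9 ≈ -0.88889)
a(M) = -8/9
J(Q) = 1 (J(Q) = (2*Q)/((2*Q)) = (2*Q)*(1/(2*Q)) = 1)
J(a(-25)) + D(A, 447) = 1 + 696 = 697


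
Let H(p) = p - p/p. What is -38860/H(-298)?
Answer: 38860/299 ≈ 129.97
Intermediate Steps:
H(p) = -1 + p (H(p) = p - 1*1 = p - 1 = -1 + p)
-38860/H(-298) = -38860/(-1 - 298) = -38860/(-299) = -38860*(-1/299) = 38860/299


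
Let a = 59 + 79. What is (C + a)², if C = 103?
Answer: 58081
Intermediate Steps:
a = 138
(C + a)² = (103 + 138)² = 241² = 58081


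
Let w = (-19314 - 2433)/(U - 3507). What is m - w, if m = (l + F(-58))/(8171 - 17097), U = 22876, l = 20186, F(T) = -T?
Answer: -98996157/86443847 ≈ -1.1452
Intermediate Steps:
m = -10122/4463 (m = (20186 - 1*(-58))/(8171 - 17097) = (20186 + 58)/(-8926) = 20244*(-1/8926) = -10122/4463 ≈ -2.2680)
w = -21747/19369 (w = (-19314 - 2433)/(22876 - 3507) = -21747/19369 ≈ -1.1228)
m - w = -10122/4463 - 1*(-21747/19369) = -10122/4463 + 21747/19369 = -98996157/86443847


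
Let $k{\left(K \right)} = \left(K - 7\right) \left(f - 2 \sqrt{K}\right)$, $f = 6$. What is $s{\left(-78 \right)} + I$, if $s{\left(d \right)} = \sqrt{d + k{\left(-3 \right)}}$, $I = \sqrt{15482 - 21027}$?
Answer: $\sqrt{-138 + 20 i \sqrt{3}} + i \sqrt{5545} \approx 1.4631 + 86.303 i$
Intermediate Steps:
$I = i \sqrt{5545}$ ($I = \sqrt{-5545} = i \sqrt{5545} \approx 74.465 i$)
$k{\left(K \right)} = \left(-7 + K\right) \left(6 - 2 \sqrt{K}\right)$ ($k{\left(K \right)} = \left(K - 7\right) \left(6 - 2 \sqrt{K}\right) = \left(-7 + K\right) \left(6 - 2 \sqrt{K}\right)$)
$s{\left(d \right)} = \sqrt{-60 + d + 20 i \sqrt{3}}$ ($s{\left(d \right)} = \sqrt{d + \left(-42 - 2 \left(-3\right)^{\frac{3}{2}} + 6 \left(-3\right) + 14 \sqrt{-3}\right)} = \sqrt{d - \left(60 - 14 i \sqrt{3} + 2 \left(-3\right) i \sqrt{3}\right)} = \sqrt{d + \left(-42 + 6 i \sqrt{3} - 18 + 14 i \sqrt{3}\right)} = \sqrt{d - \left(60 - 20 i \sqrt{3}\right)} = \sqrt{-60 + d + 20 i \sqrt{3}}$)
$s{\left(-78 \right)} + I = \sqrt{-60 - 78 + 20 i \sqrt{3}} + i \sqrt{5545} = \sqrt{-138 + 20 i \sqrt{3}} + i \sqrt{5545}$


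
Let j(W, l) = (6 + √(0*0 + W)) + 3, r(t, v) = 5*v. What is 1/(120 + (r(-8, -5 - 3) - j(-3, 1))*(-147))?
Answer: 2441/17897052 - 49*I*√3/17897052 ≈ 0.00013639 - 4.7421e-6*I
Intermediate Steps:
j(W, l) = 9 + √W (j(W, l) = (6 + √(0 + W)) + 3 = (6 + √W) + 3 = 9 + √W)
1/(120 + (r(-8, -5 - 3) - j(-3, 1))*(-147)) = 1/(120 + (5*(-5 - 3) - (9 + √(-3)))*(-147)) = 1/(120 + (5*(-8) - (9 + I*√3))*(-147)) = 1/(120 + (-40 + (-9 - I*√3))*(-147)) = 1/(120 + (-49 - I*√3)*(-147)) = 1/(120 + (7203 + 147*I*√3)) = 1/(7323 + 147*I*√3)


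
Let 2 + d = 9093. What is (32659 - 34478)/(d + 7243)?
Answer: -1819/16334 ≈ -0.11136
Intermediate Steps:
d = 9091 (d = -2 + 9093 = 9091)
(32659 - 34478)/(d + 7243) = (32659 - 34478)/(9091 + 7243) = -1819/16334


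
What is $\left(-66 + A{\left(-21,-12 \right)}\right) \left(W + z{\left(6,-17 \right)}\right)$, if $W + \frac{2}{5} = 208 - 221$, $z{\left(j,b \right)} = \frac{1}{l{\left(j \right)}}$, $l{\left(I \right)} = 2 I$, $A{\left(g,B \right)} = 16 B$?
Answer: $\frac{34357}{10} \approx 3435.7$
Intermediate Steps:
$z{\left(j,b \right)} = \frac{1}{2 j}$
$W = - \frac{67}{5}$ ($W = - \frac{2}{5} + \left(208 - 221\right) = - \frac{2}{5} - 13 = - \frac{67}{5} \approx -13.4$)
$\left(-66 + A{\left(-21,-12 \right)}\right) \left(W + z{\left(6,-17 \right)}\right) = \left(-66 + 16 \left(-12\right)\right) \left(- \frac{67}{5} + \frac{1}{2 \cdot 6}\right) = \left(-66 - 192\right) \left(- \frac{67}{5} + \frac{1}{2} \cdot \frac{1}{6}\right) = - 258 \left(- \frac{67}{5} + \frac{1}{12}\right) = \left(-258\right) \left(- \frac{799}{60}\right) = \frac{34357}{10}$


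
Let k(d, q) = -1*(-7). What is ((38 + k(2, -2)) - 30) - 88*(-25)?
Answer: 2215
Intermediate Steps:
k(d, q) = 7
((38 + k(2, -2)) - 30) - 88*(-25) = ((38 + 7) - 30) - 88*(-25) = (45 - 30) + 2200 = 15 + 2200 = 2215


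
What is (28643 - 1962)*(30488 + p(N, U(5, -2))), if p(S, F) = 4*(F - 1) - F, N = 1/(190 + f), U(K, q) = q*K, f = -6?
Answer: 812543174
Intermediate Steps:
U(K, q) = K*q
N = 1/184 (N = 1/(190 - 6) = 1/184 ≈ 0.0054348)
p(S, F) = -4 + 3*F (p(S, F) = 4*(-1 + F) - F = (-4 + 4*F) - F = -4 + 3*F)
(28643 - 1962)*(30488 + p(N, U(5, -2))) = (28643 - 1962)*(30488 + (-4 + 3*(5*(-2)))) = 26681*(30488 + (-4 + 3*(-10))) = 26681*(30488 + (-4 - 30)) = 26681*(30488 - 34) = 26681*30454 = 812543174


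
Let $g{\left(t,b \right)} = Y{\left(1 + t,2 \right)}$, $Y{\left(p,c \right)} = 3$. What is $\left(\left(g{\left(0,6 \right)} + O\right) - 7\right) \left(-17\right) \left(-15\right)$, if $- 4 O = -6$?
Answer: $- \frac{1275}{2} \approx -637.5$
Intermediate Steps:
$g{\left(t,b \right)} = 3$
$O = \frac{3}{2}$ ($O = \left(- \frac{1}{4}\right) \left(-6\right) = \frac{3}{2} \approx 1.5$)
$\left(\left(g{\left(0,6 \right)} + O\right) - 7\right) \left(-17\right) \left(-15\right) = \left(\left(3 + \frac{3}{2}\right) - 7\right) \left(-17\right) \left(-15\right) = \left(\frac{9}{2} - 7\right) \left(-17\right) \left(-15\right) = \left(- \frac{5}{2}\right) \left(-17\right) \left(-15\right) = \frac{85}{2} \left(-15\right) = - \frac{1275}{2}$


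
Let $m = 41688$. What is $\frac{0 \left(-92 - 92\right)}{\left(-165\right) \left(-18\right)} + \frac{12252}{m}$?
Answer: $\frac{1021}{3474} \approx 0.2939$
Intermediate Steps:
$\frac{0 \left(-92 - 92\right)}{\left(-165\right) \left(-18\right)} + \frac{12252}{m} = \frac{0 \left(-92 - 92\right)}{\left(-165\right) \left(-18\right)} + \frac{12252}{41688} = \frac{0 \left(-184\right)}{2970} + 12252 \cdot \frac{1}{41688} = 0 \cdot \frac{1}{2970} + \frac{1021}{3474} = 0 + \frac{1021}{3474} = \frac{1021}{3474}$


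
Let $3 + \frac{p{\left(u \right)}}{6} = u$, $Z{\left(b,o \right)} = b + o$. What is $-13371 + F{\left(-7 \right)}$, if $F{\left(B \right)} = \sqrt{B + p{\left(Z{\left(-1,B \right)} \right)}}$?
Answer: $-13371 + i \sqrt{73} \approx -13371.0 + 8.544 i$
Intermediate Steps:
$p{\left(u \right)} = -18 + 6 u$
$F{\left(B \right)} = \sqrt{-24 + 7 B}$ ($F{\left(B \right)} = \sqrt{B + \left(-18 + 6 \left(-1 + B\right)\right)} = \sqrt{B + \left(-18 + \left(-6 + 6 B\right)\right)} = \sqrt{B + \left(-24 + 6 B\right)} = \sqrt{-24 + 7 B}$)
$-13371 + F{\left(-7 \right)} = -13371 + \sqrt{-24 + 7 \left(-7\right)} = -13371 + \sqrt{-24 - 49} = -13371 + \sqrt{-73} = -13371 + i \sqrt{73}$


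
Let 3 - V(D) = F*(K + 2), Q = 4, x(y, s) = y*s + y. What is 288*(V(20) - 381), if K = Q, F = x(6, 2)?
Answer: -139968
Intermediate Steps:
x(y, s) = y + s*y (x(y, s) = s*y + y = y + s*y)
F = 18 (F = 6*(1 + 2) = 6*3 = 18)
K = 4
V(D) = -105 (V(D) = 3 - 18*(4 + 2) = 3 - 18*6 = 3 - 1*108 = 3 - 108 = -105)
288*(V(20) - 381) = 288*(-105 - 381) = 288*(-486) = -139968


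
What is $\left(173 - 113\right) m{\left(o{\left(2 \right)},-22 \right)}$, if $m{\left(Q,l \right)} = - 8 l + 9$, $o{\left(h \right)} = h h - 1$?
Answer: $11100$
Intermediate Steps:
$o{\left(h \right)} = -1 + h^{2}$ ($o{\left(h \right)} = h^{2} - 1 = -1 + h^{2}$)
$m{\left(Q,l \right)} = 9 - 8 l$
$\left(173 - 113\right) m{\left(o{\left(2 \right)},-22 \right)} = \left(173 - 113\right) \left(9 - -176\right) = 60 \left(9 + 176\right) = 60 \cdot 185 = 11100$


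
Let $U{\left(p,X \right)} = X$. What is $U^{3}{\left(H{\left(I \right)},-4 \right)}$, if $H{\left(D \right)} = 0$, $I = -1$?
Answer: $-64$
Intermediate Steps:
$U^{3}{\left(H{\left(I \right)},-4 \right)} = \left(-4\right)^{3} = -64$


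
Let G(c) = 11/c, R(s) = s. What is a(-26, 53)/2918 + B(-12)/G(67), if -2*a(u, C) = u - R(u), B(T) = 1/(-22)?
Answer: -67/242 ≈ -0.27686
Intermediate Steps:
B(T) = -1/22
a(u, C) = 0 (a(u, C) = -(u - u)/2 = -½*0 = 0)
a(-26, 53)/2918 + B(-12)/G(67) = 0/2918 - 1/(22*(11/67)) = 0*(1/2918) - 1/(22*(11*(1/67))) = 0 - 1/(22*11/67) = 0 - 1/22*67/11 = 0 - 67/242 = -67/242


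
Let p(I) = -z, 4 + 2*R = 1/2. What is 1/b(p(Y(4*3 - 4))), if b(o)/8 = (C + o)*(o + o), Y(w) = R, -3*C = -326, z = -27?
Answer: 1/58608 ≈ 1.7063e-5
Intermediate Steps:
C = 326/3 (C = -⅓*(-326) = 326/3 ≈ 108.67)
R = -7/4 (R = -2 + (½)/2 = -2 + (½)*(½) = -2 + ¼ = -7/4 ≈ -1.7500)
Y(w) = -7/4
p(I) = 27 (p(I) = -1*(-27) = 27)
b(o) = 16*o*(326/3 + o) (b(o) = 8*((326/3 + o)*(o + o)) = 8*((326/3 + o)*(2*o)) = 8*(2*o*(326/3 + o)) = 16*o*(326/3 + o))
1/b(p(Y(4*3 - 4))) = 1/((16/3)*27*(326 + 3*27)) = 1/((16/3)*27*(326 + 81)) = 1/((16/3)*27*407) = 1/58608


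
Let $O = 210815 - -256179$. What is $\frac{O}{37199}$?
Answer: $\frac{466994}{37199} \approx 12.554$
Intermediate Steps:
$O = 466994$ ($O = 210815 + 256179 = 466994$)
$\frac{O}{37199} = \frac{466994}{37199}$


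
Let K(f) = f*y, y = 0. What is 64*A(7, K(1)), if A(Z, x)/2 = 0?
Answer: 0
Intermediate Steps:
K(f) = 0 (K(f) = f*0 = 0)
A(Z, x) = 0 (A(Z, x) = 2*0 = 0)
64*A(7, K(1)) = 64*0 = 0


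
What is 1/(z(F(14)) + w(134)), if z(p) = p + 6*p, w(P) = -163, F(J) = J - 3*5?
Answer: -1/170 ≈ -0.0058824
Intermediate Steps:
F(J) = -15 + J (F(J) = J - 15 = -15 + J)
z(p) = 7*p
1/(z(F(14)) + w(134)) = 1/(7*(-15 + 14) - 163) = 1/(7*(-1) - 163) = 1/(-7 - 163) = 1/(-170) = -1/170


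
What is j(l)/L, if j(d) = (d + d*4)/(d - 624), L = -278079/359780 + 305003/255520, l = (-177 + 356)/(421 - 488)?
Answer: 4113911605600/81201248344381 ≈ 0.050663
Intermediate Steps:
l = -179/67 (l = 179/(-67) = 179*(-1/67) = -179/67 ≈ -2.6716)
L = 1933961663/4596549280 (L = -278079*1/359780 + 305003*(1/255520) = -278079/359780 + 305003/255520 = 1933961663/4596549280 ≈ 0.42074)
j(d) = 5*d/(-624 + d) (j(d) = (d + 4*d)/(-624 + d) = (5*d)/(-624 + d) = 5*d/(-624 + d))
j(l)/L = (5*(-179/67)/(-624 - 179/67))/(1933961663/4596549280) = (5*(-179/67)/(-41987/67))*(4596549280/1933961663) = (5*(-179/67)*(-67/41987))*(4596549280/1933961663) = (895/41987)*(4596549280/1933961663) = 4113911605600/81201248344381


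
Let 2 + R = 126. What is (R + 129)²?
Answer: 64009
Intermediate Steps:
R = 124 (R = -2 + 126 = 124)
(R + 129)² = (124 + 129)² = 253² = 64009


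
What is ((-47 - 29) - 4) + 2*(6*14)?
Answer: 88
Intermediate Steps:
((-47 - 29) - 4) + 2*(6*14) = (-76 - 4) + 2*84 = -80 + 168 = 88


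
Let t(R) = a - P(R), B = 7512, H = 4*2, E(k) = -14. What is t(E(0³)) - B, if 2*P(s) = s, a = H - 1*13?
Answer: -7510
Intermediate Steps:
H = 8
a = -5 (a = 8 - 1*13 = 8 - 13 = -5)
P(s) = s/2
t(R) = -5 - R/2
t(E(0³)) - B = (-5 - ½*(-14)) - 1*7512 = (-5 + 7) - 7512 = 2 - 7512 = -7510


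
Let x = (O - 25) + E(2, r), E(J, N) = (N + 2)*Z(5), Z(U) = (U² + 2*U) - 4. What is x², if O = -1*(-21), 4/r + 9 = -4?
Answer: 396900/169 ≈ 2348.5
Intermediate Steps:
r = -4/13 (r = 4/(-9 - 4) = 4/(-13) = 4*(-1/13) = -4/13 ≈ -0.30769)
O = 21
Z(U) = -4 + U² + 2*U
E(J, N) = 62 + 31*N (E(J, N) = (N + 2)*(-4 + 5² + 2*5) = (2 + N)*(-4 + 25 + 10) = (2 + N)*31 = 62 + 31*N)
x = 630/13 (x = (21 - 25) + (62 + 31*(-4/13)) = -4 + (62 - 124/13) = -4 + 682/13 = 630/13 ≈ 48.462)
x² = (630/13)² = 396900/169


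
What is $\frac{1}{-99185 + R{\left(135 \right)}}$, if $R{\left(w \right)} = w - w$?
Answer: $- \frac{1}{99185} \approx -1.0082 \cdot 10^{-5}$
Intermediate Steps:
$R{\left(w \right)} = 0$
$\frac{1}{-99185 + R{\left(135 \right)}} = \frac{1}{-99185 + 0} = \frac{1}{-99185} = - \frac{1}{99185}$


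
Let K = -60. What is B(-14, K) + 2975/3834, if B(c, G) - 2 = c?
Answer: -43033/3834 ≈ -11.224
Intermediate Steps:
B(c, G) = 2 + c
B(-14, K) + 2975/3834 = (2 - 14) + 2975/3834 = -12 + 2975*(1/3834) = -12 + 2975/3834 = -43033/3834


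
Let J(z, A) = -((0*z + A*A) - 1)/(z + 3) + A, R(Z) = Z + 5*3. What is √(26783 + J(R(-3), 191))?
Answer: √24542 ≈ 156.66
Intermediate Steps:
R(Z) = 15 + Z (R(Z) = Z + 15 = 15 + Z)
J(z, A) = A - (-1 + A²)/(3 + z) (J(z, A) = -((0 + A²) - 1)/(3 + z) + A = -(A² - 1)/(3 + z) + A = -(-1 + A²)/(3 + z) + A = A - (-1 + A²)/(3 + z))
√(26783 + J(R(-3), 191)) = √(26783 + (1 - 1*191² + 3*191 + 191*(15 - 3))/(3 + (15 - 3))) = √(26783 + (1 - 1*36481 + 573 + 191*12)/(3 + 12)) = √(26783 + (1 - 36481 + 573 + 2292)/15) = √(26783 + (1/15)*(-33615)) = √(26783 - 2241) = √24542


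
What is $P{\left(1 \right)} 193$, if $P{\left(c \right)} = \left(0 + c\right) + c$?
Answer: $386$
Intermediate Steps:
$P{\left(c \right)} = 2 c$ ($P{\left(c \right)} = c + c = 2 c$)
$P{\left(1 \right)} 193 = 2 \cdot 1 \cdot 193 = 2 \cdot 193 = 386$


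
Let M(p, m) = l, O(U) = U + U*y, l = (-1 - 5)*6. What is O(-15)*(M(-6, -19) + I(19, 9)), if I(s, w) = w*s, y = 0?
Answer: -2025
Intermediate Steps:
I(s, w) = s*w
l = -36 (l = -6*6 = -36)
O(U) = U (O(U) = U + U*0 = U + 0 = U)
M(p, m) = -36
O(-15)*(M(-6, -19) + I(19, 9)) = -15*(-36 + 19*9) = -15*(-36 + 171) = -15*135 = -2025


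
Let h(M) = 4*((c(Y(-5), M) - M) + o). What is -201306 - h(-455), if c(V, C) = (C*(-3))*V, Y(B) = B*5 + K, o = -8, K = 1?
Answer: -72054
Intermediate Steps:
Y(B) = 1 + 5*B (Y(B) = B*5 + 1 = 5*B + 1 = 1 + 5*B)
c(V, C) = -3*C*V (c(V, C) = (-3*C)*V = -3*C*V)
h(M) = -32 + 284*M (h(M) = 4*((-3*M*(1 + 5*(-5)) - M) - 8) = 4*((-3*M*(1 - 25) - M) - 8) = 4*((-3*M*(-24) - M) - 8) = 4*((72*M - M) - 8) = 4*(71*M - 8) = 4*(-8 + 71*M) = -32 + 284*M)
-201306 - h(-455) = -201306 - (-32 + 284*(-455)) = -201306 - (-32 - 129220) = -201306 - 1*(-129252) = -201306 + 129252 = -72054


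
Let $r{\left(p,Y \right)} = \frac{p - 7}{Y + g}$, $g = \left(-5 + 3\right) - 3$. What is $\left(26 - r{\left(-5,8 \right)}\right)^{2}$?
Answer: $900$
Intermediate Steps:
$g = -5$ ($g = -2 - 3 = -5$)
$r{\left(p,Y \right)} = \frac{-7 + p}{-5 + Y}$ ($r{\left(p,Y \right)} = \frac{p - 7}{Y - 5} = \frac{-7 + p}{-5 + Y}$)
$\left(26 - r{\left(-5,8 \right)}\right)^{2} = \left(26 - \frac{-7 - 5}{-5 + 8}\right)^{2} = \left(26 - \frac{1}{3} \left(-12\right)\right)^{2} = \left(26 - -4\right)^{2} = \left(26 + 4\right)^{2} = 30^{2} = 900$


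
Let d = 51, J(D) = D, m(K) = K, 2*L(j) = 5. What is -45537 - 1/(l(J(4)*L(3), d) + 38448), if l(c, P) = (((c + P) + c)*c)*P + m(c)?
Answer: -3400156717/74668 ≈ -45537.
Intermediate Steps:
L(j) = 5/2 (L(j) = (1/2)*5 = 5/2)
l(c, P) = c + P*c*(P + 2*c) (l(c, P) = (((c + P) + c)*c)*P + c = (((P + c) + c)*c)*P + c = ((P + 2*c)*c)*P + c = (c*(P + 2*c))*P + c = P*c*(P + 2*c) + c = c + P*c*(P + 2*c))
-45537 - 1/(l(J(4)*L(3), d) + 38448) = -45537 - 1/((4*(5/2))*(1 + 51**2 + 2*51*(4*(5/2))) + 38448) = -45537 - 1/(10*(1 + 2601 + 2*51*10) + 38448) = -45537 - 1/(10*(1 + 2601 + 1020) + 38448) = -45537 - 1/(10*3622 + 38448) = -45537 - 1/(36220 + 38448) = -45537 - 1/74668 = -3400156717/74668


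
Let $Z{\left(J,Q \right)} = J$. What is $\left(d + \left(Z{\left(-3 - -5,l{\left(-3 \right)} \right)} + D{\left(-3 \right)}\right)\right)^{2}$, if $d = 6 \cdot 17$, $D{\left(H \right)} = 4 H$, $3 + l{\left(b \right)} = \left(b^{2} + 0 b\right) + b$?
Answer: $8464$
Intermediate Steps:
$l{\left(b \right)} = -3 + b + b^{2}$ ($l{\left(b \right)} = -3 + \left(\left(b^{2} + 0 b\right) + b\right) = -3 + \left(\left(b^{2} + 0\right) + b\right) = -3 + \left(b^{2} + b\right) = -3 + \left(b + b^{2}\right) = -3 + b + b^{2}$)
$d = 102$
$\left(d + \left(Z{\left(-3 - -5,l{\left(-3 \right)} \right)} + D{\left(-3 \right)}\right)\right)^{2} = \left(102 + \left(\left(-3 - -5\right) + 4 \left(-3\right)\right)\right)^{2} = \left(102 + \left(\left(-3 + 5\right) - 12\right)\right)^{2} = \left(102 + \left(2 - 12\right)\right)^{2} = \left(102 - 10\right)^{2} = 92^{2} = 8464$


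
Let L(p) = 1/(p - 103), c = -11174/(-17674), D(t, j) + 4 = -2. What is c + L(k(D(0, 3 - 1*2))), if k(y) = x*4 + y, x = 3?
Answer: 533102/857189 ≈ 0.62192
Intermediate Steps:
D(t, j) = -6 (D(t, j) = -4 - 2 = -6)
c = 5587/8837 (c = -11174*(-1/17674) = 5587/8837 ≈ 0.63223)
k(y) = 12 + y (k(y) = 3*4 + y = 12 + y)
L(p) = 1/(-103 + p)
c + L(k(D(0, 3 - 1*2))) = 5587/8837 + 1/(-103 + (12 - 6)) = 5587/8837 + 1/(-103 + 6) = 5587/8837 + 1/(-97) = 5587/8837 - 1/97 = 533102/857189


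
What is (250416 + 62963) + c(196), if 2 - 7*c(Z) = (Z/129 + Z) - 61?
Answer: 40423412/129 ≈ 3.1336e+5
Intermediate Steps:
c(Z) = 9 - 130*Z/903 (c(Z) = 2/7 - ((Z/129 + Z) - 61)/7 = 2/7 - (130*Z/129 - 61)/7 = 2/7 - (-61 + 130*Z/129)/7 = 2/7 + (61/7 - 130*Z/903) = 9 - 130*Z/903)
(250416 + 62963) + c(196) = (250416 + 62963) + (9 - 130/903*196) = 313379 + (9 - 3640/129) = 313379 - 2479/129 = 40423412/129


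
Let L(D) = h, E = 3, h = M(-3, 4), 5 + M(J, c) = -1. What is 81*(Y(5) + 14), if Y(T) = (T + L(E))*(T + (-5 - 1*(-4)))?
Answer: 810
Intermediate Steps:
M(J, c) = -6 (M(J, c) = -5 - 1 = -6)
h = -6
L(D) = -6
Y(T) = (-1 + T)*(-6 + T) (Y(T) = (T - 6)*(T + (-5 - 1*(-4))) = (-6 + T)*(T + (-5 + 4)) = (-6 + T)*(T - 1) = (-6 + T)*(-1 + T) = (-1 + T)*(-6 + T))
81*(Y(5) + 14) = 81*((6 + 5² - 7*5) + 14) = 81*((6 + 25 - 35) + 14) = 81*(-4 + 14) = 81*10 = 810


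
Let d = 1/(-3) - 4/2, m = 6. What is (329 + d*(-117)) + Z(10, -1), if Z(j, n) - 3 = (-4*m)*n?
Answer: 629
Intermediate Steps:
d = -7/3 (d = 1*(-⅓) - 4*½ = -⅓ - 2 = -7/3 ≈ -2.3333)
Z(j, n) = 3 - 24*n (Z(j, n) = 3 + (-4*6)*n = 3 - 24*n)
(329 + d*(-117)) + Z(10, -1) = (329 - 7/3*(-117)) + (3 - 24*(-1)) = (329 + 273) + (3 + 24) = 602 + 27 = 629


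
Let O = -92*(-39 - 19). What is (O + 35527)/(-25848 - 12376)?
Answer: -40863/38224 ≈ -1.0690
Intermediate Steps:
O = 5336 (O = -92*(-58) = 5336)
(O + 35527)/(-25848 - 12376) = (5336 + 35527)/(-25848 - 12376) = 40863/(-38224) = 40863*(-1/38224) = -40863/38224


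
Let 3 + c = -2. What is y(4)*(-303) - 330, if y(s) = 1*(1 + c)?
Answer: 882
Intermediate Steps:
c = -5 (c = -3 - 2 = -5)
y(s) = -4 (y(s) = 1*(1 - 5) = 1*(-4) = -4)
y(4)*(-303) - 330 = -4*(-303) - 330 = 1212 - 330 = 882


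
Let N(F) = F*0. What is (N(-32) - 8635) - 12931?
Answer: -21566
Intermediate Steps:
N(F) = 0
(N(-32) - 8635) - 12931 = (0 - 8635) - 12931 = -8635 - 12931 = -21566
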